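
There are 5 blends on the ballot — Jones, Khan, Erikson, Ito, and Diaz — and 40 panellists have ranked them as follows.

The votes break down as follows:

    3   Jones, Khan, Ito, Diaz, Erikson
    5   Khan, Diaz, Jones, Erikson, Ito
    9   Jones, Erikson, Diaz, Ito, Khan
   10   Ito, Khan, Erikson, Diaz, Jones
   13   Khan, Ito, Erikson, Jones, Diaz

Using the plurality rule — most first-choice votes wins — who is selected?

First-place vote totals:
  Jones: 12
  Khan: 18
  Erikson: 0
  Ito: 10
  Diaz: 0
Khan has the most first-place votes.

Khan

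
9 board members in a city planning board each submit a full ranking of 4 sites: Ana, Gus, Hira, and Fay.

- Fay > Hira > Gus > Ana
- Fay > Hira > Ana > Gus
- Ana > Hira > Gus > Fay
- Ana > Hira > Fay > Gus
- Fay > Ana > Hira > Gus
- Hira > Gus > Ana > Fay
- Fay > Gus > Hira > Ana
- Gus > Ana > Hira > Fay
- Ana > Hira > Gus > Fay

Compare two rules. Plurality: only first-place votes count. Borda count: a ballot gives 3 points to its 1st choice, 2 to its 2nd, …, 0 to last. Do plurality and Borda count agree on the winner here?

Plurality first-place counts: Ana 3, Gus 1, Hira 1, Fay 4 → Fay.
Borda totals: Ana 15, Gus 10, Hira 16, Fay 13 → Hira.
The two rules disagree: plurality picks Fay, Borda picks Hira.

No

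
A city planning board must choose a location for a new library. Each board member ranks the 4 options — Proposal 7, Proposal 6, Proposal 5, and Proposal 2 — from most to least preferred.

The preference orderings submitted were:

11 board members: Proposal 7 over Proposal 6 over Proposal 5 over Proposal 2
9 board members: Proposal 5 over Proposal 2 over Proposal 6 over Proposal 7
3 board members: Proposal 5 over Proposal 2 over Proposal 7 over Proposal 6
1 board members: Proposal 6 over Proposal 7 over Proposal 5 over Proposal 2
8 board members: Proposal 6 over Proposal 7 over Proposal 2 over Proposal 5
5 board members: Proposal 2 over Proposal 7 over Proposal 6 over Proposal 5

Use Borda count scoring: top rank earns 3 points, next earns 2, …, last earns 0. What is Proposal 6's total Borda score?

Borda scores:
  Proposal 7: 11·3 + 9·0 + 3·1 + 2 + 8·2 + 5·2 = 64
  Proposal 6: 11·2 + 9·1 + 3·0 + 3 + 8·3 + 5·1 = 63
  Proposal 5: 11·1 + 9·3 + 3·3 + 1 + 8·0 + 5·0 = 48
  Proposal 2: 11·0 + 9·2 + 3·2 + 0 + 8·1 + 5·3 = 47

63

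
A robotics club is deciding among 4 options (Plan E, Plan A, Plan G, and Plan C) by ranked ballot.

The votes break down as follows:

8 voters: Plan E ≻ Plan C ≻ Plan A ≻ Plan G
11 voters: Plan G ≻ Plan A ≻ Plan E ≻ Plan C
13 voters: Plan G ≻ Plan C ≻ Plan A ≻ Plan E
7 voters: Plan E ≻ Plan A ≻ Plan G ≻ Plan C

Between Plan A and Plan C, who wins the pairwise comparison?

Ballots ranking Plan A above Plan C: 11+7 = 18.
Ballots ranking Plan C above Plan A: 8+13 = 21.
Plan C wins the head-to-head, 21–18.

Plan C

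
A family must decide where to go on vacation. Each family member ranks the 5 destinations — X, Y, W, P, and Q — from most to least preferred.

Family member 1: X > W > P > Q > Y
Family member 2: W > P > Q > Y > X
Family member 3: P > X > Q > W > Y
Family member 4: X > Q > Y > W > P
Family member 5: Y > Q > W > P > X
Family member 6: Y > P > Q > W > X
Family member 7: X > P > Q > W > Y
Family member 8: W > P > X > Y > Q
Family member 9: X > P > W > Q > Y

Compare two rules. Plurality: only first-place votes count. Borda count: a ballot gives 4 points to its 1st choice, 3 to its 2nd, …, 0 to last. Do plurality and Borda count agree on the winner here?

Plurality first-place counts: X 4, Y 2, W 2, P 1, Q 0 → X.
Borda totals: X 21, Y 12, W 19, P 22, Q 16 → P.
The two rules disagree: plurality picks X, Borda picks P.

No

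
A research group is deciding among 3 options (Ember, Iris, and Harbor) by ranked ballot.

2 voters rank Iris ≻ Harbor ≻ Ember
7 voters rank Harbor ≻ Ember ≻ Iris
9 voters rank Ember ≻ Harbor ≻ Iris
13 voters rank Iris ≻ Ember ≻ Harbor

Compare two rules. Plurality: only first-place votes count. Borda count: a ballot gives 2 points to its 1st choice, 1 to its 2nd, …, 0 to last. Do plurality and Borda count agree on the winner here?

No

Plurality first-place counts: Ember 9, Iris 15, Harbor 7 → Iris.
Borda totals: Ember 38, Iris 30, Harbor 25 → Ember.
The two rules disagree: plurality picks Iris, Borda picks Ember.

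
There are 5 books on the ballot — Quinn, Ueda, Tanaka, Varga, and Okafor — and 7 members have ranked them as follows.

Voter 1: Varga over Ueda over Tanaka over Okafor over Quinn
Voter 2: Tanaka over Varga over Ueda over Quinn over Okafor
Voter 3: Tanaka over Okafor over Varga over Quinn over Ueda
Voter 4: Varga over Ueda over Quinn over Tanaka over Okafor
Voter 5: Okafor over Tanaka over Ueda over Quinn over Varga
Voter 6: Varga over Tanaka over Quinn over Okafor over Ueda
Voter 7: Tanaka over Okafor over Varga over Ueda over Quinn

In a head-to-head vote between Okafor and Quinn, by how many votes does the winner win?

1

Ballots ranking Okafor above Quinn: 4.
Ballots ranking Quinn above Okafor: 3.
Okafor wins 4–3, a margin of 1.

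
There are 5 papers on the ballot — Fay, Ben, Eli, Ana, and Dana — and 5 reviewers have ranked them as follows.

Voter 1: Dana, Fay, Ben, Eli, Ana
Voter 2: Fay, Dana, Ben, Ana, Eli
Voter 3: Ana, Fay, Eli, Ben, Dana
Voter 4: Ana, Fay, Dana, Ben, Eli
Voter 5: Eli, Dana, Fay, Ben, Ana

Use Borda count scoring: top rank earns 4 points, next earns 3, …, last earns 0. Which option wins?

Borda scores:
  Fay: 3 + 4 + 3 + 3 + 2 = 15
  Ben: 2 + 2 + 1 + 1 + 1 = 7
  Eli: 1 + 0 + 2 + 0 + 4 = 7
  Ana: 0 + 1 + 4 + 4 + 0 = 9
  Dana: 4 + 3 + 0 + 2 + 3 = 12
Fay has the highest total.

Fay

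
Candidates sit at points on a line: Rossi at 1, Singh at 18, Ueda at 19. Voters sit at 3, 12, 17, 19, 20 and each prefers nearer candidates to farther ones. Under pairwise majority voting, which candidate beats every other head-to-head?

Singh

With single-peaked preferences on a line, the Condorcet winner is the candidate closest to the median voter.
The median voter (position 17) is closest to Singh at 18.
Check: Singh vs Ueda — voters closer to Singh: 3 of 5.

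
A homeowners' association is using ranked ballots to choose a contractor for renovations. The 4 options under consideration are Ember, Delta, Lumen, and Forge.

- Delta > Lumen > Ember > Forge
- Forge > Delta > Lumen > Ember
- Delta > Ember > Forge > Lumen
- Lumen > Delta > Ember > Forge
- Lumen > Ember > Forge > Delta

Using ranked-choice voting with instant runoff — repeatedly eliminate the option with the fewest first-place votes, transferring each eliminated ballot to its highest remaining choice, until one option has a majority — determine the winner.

Delta

Round 1: Delta 2, Lumen 2, Forge 1, Ember 0. Ember has the fewest and is eliminated.
Round 2: Delta 2, Lumen 2, Forge 1. Forge has the fewest and is eliminated.
Round 3: Delta 3, Lumen 2. Delta has a majority.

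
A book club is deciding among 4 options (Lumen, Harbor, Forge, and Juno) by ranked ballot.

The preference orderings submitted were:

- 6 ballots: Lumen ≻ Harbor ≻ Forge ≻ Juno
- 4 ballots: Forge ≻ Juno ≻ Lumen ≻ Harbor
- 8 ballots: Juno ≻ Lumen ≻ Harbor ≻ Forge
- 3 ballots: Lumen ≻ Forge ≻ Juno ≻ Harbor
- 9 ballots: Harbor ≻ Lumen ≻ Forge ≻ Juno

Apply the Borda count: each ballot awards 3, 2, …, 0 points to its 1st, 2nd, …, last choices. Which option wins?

Borda scores:
  Lumen: 6·3 + 4·1 + 8·2 + 3·3 + 9·2 = 65
  Harbor: 6·2 + 4·0 + 8·1 + 3·0 + 9·3 = 47
  Forge: 6·1 + 4·3 + 8·0 + 3·2 + 9·1 = 33
  Juno: 6·0 + 4·2 + 8·3 + 3·1 + 9·0 = 35
Lumen has the highest total.

Lumen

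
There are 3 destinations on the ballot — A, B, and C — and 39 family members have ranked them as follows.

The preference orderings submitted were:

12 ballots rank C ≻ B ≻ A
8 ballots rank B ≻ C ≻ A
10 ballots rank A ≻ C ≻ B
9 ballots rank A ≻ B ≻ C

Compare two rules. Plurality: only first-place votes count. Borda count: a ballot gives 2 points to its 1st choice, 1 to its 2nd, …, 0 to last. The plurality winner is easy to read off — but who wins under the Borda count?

Plurality first-place counts: A 19, B 8, C 12 → A.
Borda totals: A 38, B 37, C 42 → C.

C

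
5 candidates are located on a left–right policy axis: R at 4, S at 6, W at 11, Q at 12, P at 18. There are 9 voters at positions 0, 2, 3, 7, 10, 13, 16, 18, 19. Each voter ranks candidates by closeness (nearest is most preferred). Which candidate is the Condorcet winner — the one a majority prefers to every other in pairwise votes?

With single-peaked preferences on a line, the Condorcet winner is the candidate closest to the median voter.
The median voter (position 10) is closest to W at 11.
Check: W vs P — voters closer to W: 6 of 9.

W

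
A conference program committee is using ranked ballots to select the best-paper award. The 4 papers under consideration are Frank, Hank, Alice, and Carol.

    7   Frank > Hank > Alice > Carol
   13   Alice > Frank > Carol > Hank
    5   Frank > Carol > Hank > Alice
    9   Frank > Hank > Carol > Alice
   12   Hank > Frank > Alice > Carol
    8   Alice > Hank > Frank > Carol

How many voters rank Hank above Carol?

36

Ballots ranking Hank above Carol: 7+9+12+8 = 36.
Ballots ranking Carol above Hank: 13+5 = 18.
So 36 of 54 voters prefer Hank to Carol.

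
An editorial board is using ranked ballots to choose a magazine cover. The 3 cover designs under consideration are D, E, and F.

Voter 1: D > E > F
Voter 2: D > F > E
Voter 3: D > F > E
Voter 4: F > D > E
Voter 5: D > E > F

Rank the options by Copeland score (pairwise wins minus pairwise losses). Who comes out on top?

D

Pairwise results:
  D vs E: D wins 5–0.
  D vs F: D wins 4–1.
  E vs F: F wins 3–2.
Copeland scores (wins − losses):
  D: 2 − 0 = 2
  E: 0 − 2 = -2
  F: 1 − 1 = 0
D has the best Copeland score.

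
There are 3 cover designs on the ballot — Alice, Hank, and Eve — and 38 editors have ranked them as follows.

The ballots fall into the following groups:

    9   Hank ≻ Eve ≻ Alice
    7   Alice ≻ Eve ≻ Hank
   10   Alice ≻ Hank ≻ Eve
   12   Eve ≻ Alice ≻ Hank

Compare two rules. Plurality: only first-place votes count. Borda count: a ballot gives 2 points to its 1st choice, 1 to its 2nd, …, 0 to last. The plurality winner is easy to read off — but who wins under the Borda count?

Plurality first-place counts: Alice 17, Hank 9, Eve 12 → Alice.
Borda totals: Alice 46, Hank 28, Eve 40 → Alice.

Alice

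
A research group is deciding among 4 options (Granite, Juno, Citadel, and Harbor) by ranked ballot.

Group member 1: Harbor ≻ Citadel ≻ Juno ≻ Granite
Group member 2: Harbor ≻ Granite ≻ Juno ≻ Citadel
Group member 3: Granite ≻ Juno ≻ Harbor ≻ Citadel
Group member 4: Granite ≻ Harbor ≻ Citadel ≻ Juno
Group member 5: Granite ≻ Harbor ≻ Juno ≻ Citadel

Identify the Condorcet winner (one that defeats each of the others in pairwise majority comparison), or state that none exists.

Head-to-head results (5 voters total):
Granite vs Juno: Granite wins 4–1.
Granite vs Citadel: Granite wins 4–1.
Granite vs Harbor: Granite wins 3–2.
Juno vs Citadel: Juno wins 3–2.
Juno vs Harbor: Harbor wins 4–1.
Citadel vs Harbor: Harbor wins 5–0.
Granite beats each rival — Juno (4–1), Citadel (4–1), Harbor (3–2) — so Granite is the Condorcet winner.

Granite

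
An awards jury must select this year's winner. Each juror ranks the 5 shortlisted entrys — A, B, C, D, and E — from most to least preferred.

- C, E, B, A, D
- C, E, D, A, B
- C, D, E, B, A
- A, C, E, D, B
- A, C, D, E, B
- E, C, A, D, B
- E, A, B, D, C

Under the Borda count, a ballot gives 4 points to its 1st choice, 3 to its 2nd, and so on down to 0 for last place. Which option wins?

C

Borda scores:
  A: 1 + 1 + 0 + 4 + 4 + 2 + 3 = 15
  B: 2 + 0 + 1 + 0 + 0 + 0 + 2 = 5
  C: 4 + 4 + 4 + 3 + 3 + 3 + 0 = 21
  D: 0 + 2 + 3 + 1 + 2 + 1 + 1 = 10
  E: 3 + 3 + 2 + 2 + 1 + 4 + 4 = 19
C has the highest total.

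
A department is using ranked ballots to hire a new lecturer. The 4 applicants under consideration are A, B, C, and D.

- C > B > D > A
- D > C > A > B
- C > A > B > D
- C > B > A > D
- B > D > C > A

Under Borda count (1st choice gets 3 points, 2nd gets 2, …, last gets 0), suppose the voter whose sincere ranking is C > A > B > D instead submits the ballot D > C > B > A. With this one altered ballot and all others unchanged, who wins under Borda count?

C

Borda totals with the altered ballot: A 2, B 8, C 11, D 9.
The winner is unchanged: still C.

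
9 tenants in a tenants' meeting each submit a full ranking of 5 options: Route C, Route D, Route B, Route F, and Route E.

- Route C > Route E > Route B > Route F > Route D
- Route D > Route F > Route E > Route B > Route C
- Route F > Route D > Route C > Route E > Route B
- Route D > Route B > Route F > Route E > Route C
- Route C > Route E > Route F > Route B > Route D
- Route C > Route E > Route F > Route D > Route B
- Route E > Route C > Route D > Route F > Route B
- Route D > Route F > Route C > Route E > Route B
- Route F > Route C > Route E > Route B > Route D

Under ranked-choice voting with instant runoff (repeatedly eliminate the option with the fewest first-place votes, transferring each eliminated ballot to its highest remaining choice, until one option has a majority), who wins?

Route C

Round 1: Route C 3, Route D 3, Route F 2, Route E 1, Route B 0. Route B has the fewest and is eliminated.
Round 2: Route C 3, Route D 3, Route F 2, Route E 1. Route E has the fewest and is eliminated.
Round 3: Route C 4, Route D 3, Route F 2. Route F has the fewest and is eliminated.
Round 4: Route C 5, Route D 4. Route C has a majority.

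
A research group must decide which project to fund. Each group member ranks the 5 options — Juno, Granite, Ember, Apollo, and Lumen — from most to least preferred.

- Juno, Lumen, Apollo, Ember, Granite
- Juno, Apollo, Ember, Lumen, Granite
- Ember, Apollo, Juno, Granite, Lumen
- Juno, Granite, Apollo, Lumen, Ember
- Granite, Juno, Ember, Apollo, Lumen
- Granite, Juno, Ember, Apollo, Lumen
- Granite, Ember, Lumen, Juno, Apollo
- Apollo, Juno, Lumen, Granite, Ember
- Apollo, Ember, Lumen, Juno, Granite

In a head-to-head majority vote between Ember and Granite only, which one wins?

Granite

Ballots ranking Ember above Granite: 4.
Ballots ranking Granite above Ember: 5.
Granite wins the head-to-head, 5–4.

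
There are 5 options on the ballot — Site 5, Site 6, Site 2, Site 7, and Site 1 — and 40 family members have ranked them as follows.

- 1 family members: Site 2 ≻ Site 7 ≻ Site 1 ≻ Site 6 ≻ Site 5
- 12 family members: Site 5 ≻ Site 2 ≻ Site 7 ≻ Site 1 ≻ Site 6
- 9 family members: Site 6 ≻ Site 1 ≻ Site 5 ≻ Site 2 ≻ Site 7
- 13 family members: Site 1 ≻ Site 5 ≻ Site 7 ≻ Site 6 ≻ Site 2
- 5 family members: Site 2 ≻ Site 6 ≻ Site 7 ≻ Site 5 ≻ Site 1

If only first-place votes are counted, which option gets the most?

First-place vote totals:
  Site 5: 12
  Site 6: 9
  Site 2: 6
  Site 7: 0
  Site 1: 13
Site 1 has the most first-place votes.

Site 1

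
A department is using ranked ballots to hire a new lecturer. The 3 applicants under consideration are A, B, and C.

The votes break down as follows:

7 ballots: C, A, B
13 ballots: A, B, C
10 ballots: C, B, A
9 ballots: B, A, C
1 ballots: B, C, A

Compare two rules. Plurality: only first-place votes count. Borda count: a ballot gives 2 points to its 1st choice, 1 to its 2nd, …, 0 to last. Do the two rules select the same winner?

No

Plurality first-place counts: A 13, B 10, C 17 → C.
Borda totals: A 42, B 43, C 35 → B.
The two rules disagree: plurality picks C, Borda picks B.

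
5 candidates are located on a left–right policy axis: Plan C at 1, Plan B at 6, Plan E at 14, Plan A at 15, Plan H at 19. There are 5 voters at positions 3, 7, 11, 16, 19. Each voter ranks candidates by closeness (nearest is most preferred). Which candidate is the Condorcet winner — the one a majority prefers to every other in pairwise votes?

Plan E

With single-peaked preferences on a line, the Condorcet winner is the candidate closest to the median voter.
The median voter (position 11) is closest to Plan E at 14.
Check: Plan E vs Plan C — voters closer to Plan E: 3 of 5.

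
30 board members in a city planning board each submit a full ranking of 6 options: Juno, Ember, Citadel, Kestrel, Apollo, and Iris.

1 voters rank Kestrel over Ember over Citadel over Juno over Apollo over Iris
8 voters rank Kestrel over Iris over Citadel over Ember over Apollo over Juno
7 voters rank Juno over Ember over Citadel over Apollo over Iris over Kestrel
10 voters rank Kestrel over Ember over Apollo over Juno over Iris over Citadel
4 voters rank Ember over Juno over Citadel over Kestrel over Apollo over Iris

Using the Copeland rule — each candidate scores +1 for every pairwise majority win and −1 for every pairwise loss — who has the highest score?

Pairwise results:
  Juno vs Ember: Ember wins 23–7.
  Juno vs Citadel: Juno wins 21–9.
  Juno vs Kestrel: Kestrel wins 19–11.
  Juno vs Apollo: Apollo wins 18–12.
  Juno vs Iris: Juno wins 22–8.
  Ember vs Citadel: Ember wins 22–8.
  Ember vs Kestrel: Kestrel wins 19–11.
  Ember vs Apollo: Ember wins 30–0.
  Ember vs Iris: Ember wins 22–8.
  Citadel vs Kestrel: Kestrel wins 19–11.
  Citadel vs Apollo: Citadel wins 20–10.
  Citadel vs Iris: Iris wins 18–12.
  Kestrel vs Apollo: Kestrel wins 23–7.
  Kestrel vs Iris: Kestrel wins 23–7.
  Apollo vs Iris: Apollo wins 22–8.
Copeland scores (wins − losses):
  Juno: 2 − 3 = -1
  Ember: 4 − 1 = 3
  Citadel: 1 − 4 = -3
  Kestrel: 5 − 0 = 5
  Apollo: 2 − 3 = -1
  Iris: 1 − 4 = -3
Kestrel has the best Copeland score.

Kestrel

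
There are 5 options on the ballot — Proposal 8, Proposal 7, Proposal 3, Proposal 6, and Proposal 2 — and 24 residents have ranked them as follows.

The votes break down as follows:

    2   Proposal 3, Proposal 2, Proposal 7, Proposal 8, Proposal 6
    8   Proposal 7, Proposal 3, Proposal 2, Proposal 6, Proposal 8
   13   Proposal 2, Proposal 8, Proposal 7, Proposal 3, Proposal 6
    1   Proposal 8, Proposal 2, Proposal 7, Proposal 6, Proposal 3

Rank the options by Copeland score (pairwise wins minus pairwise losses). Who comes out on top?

Pairwise results:
  Proposal 8 vs Proposal 7: Proposal 8 wins 14–10.
  Proposal 8 vs Proposal 3: Proposal 8 wins 14–10.
  Proposal 8 vs Proposal 6: Proposal 8 wins 16–8.
  Proposal 8 vs Proposal 2: Proposal 2 wins 23–1.
  Proposal 7 vs Proposal 3: Proposal 7 wins 22–2.
  Proposal 7 vs Proposal 6: Proposal 7 wins 24–0.
  Proposal 7 vs Proposal 2: Proposal 2 wins 16–8.
  Proposal 3 vs Proposal 6: Proposal 3 wins 23–1.
  Proposal 3 vs Proposal 2: Proposal 2 wins 14–10.
  Proposal 6 vs Proposal 2: Proposal 2 wins 24–0.
Copeland scores (wins − losses):
  Proposal 8: 3 − 1 = 2
  Proposal 7: 2 − 2 = 0
  Proposal 3: 1 − 3 = -2
  Proposal 6: 0 − 4 = -4
  Proposal 2: 4 − 0 = 4
Proposal 2 has the best Copeland score.

Proposal 2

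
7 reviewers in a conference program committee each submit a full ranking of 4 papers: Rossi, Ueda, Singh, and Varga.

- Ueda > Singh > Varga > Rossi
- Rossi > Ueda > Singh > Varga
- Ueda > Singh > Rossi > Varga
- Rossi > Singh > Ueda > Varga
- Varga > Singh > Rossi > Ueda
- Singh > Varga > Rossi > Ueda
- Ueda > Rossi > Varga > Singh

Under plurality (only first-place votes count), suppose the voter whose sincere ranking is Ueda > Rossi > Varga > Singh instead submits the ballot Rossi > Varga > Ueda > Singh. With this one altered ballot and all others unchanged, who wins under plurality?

First-place totals with the altered ballot: Rossi 3, Ueda 2, Singh 1, Varga 1.
The switch changes the winner from Ueda to Rossi.

Rossi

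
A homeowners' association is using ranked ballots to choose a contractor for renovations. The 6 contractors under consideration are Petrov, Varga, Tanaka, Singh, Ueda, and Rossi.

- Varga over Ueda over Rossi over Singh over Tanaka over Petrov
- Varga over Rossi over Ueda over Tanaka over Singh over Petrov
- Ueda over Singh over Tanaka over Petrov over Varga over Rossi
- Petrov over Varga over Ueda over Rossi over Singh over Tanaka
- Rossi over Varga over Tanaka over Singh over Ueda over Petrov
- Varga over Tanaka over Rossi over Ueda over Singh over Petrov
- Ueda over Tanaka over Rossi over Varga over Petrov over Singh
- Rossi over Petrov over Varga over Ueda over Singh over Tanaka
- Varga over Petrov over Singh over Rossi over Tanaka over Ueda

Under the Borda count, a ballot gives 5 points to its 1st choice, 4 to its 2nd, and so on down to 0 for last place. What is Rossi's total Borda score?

Borda scores:
  Petrov: 0 + 0 + 2 + 5 + 0 + 0 + 1 + 4 + 4 = 16
  Varga: 5 + 5 + 1 + 4 + 4 + 5 + 2 + 3 + 5 = 34
  Tanaka: 1 + 2 + 3 + 0 + 3 + 4 + 4 + 0 + 1 = 18
  Singh: 2 + 1 + 4 + 1 + 2 + 1 + 0 + 1 + 3 = 15
  Ueda: 4 + 3 + 5 + 3 + 1 + 2 + 5 + 2 + 0 = 25
  Rossi: 3 + 4 + 0 + 2 + 5 + 3 + 3 + 5 + 2 = 27

27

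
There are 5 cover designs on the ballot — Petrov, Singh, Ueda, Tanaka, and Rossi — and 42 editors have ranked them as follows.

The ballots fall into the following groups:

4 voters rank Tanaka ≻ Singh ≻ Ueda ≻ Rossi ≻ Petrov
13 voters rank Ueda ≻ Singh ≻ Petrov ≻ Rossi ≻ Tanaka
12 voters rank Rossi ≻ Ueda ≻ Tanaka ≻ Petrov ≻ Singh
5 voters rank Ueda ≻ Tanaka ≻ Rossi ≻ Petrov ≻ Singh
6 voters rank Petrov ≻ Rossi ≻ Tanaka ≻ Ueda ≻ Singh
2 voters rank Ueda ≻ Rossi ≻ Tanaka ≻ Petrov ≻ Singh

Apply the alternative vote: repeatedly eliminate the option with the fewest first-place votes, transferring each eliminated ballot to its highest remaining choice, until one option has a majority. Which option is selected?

Round 1: Ueda 20, Rossi 12, Petrov 6, Tanaka 4, Singh 0. Singh has the fewest and is eliminated.
Round 2: Ueda 20, Rossi 12, Petrov 6, Tanaka 4. Tanaka has the fewest and is eliminated.
Round 3: Ueda 24, Rossi 12, Petrov 6. Ueda has a majority.

Ueda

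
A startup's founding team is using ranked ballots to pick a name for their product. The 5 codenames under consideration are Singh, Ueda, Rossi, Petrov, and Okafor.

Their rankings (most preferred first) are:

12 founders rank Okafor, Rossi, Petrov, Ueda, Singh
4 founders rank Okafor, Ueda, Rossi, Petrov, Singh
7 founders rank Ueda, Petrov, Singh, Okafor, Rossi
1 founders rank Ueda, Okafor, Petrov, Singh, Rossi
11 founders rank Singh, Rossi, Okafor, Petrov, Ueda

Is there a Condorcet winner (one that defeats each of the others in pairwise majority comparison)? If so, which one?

Head-to-head results (35 voters total):
Singh vs Ueda: Ueda wins 24–11.
Singh vs Rossi: Singh wins 19–16.
Singh vs Petrov: Petrov wins 24–11.
Singh vs Okafor: Singh wins 18–17.
Ueda vs Rossi: Rossi wins 23–12.
Ueda vs Petrov: Petrov wins 23–12.
Ueda vs Okafor: Okafor wins 27–8.
Rossi vs Petrov: Rossi wins 27–8.
Rossi vs Okafor: Okafor wins 24–11.
Petrov vs Okafor: Okafor wins 28–7.
No candidate beats all others: Singh beats Rossi beats Ueda beats Singh, a majority cycle.

No Condorcet winner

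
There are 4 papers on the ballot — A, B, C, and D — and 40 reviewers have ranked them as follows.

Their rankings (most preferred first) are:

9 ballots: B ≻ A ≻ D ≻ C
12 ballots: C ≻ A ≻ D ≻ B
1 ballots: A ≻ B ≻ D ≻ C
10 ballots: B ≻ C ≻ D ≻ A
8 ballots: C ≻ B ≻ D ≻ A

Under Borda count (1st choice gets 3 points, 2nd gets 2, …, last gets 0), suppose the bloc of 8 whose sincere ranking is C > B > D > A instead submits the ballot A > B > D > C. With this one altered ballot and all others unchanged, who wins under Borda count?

Borda totals with the altered ballot: A 69, B 75, C 56, D 40.
The switch changes the winner from C to B.

B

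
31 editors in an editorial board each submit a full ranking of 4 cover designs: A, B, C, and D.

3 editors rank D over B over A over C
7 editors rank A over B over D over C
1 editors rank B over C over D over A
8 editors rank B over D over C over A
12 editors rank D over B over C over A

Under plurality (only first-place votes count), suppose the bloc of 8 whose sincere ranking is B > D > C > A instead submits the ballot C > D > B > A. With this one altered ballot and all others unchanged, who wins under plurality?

D

First-place totals with the altered ballot: A 7, B 1, C 8, D 15.
The winner is unchanged: still D.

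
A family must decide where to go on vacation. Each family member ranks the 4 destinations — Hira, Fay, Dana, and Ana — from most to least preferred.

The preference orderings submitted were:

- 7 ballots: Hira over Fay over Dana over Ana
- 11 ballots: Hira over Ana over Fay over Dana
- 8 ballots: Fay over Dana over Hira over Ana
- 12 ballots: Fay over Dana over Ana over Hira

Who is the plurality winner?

First-place vote totals:
  Hira: 18
  Fay: 20
  Dana: 0
  Ana: 0
Fay has the most first-place votes.

Fay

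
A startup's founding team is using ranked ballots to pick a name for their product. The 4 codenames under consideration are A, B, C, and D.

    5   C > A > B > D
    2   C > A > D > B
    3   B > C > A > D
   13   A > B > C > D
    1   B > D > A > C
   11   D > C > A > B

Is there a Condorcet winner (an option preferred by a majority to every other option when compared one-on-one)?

Head-to-head results (35 voters total):
A vs B: A wins 31–4.
A vs C: C wins 21–14.
A vs D: A wins 23–12.
B vs C: C wins 18–17.
B vs D: B wins 22–13.
C vs D: C wins 23–12.
C beats each rival — A (21–14), B (18–17), D (23–12) — so C is the Condorcet winner.

Yes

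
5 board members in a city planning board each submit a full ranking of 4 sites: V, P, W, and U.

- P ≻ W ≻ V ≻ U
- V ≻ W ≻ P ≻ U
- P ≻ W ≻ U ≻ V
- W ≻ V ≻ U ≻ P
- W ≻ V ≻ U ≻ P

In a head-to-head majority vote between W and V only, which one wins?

Ballots ranking W above V: 4.
Ballots ranking V above W: 1.
W wins the head-to-head, 4–1.

W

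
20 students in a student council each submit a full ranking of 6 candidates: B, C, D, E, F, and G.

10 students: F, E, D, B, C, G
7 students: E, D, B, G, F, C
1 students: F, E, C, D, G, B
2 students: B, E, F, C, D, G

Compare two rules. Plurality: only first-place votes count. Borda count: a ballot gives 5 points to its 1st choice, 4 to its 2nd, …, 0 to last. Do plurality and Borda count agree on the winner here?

Plurality first-place counts: B 2, C 0, D 0, E 7, F 11, G 0 → F.
Borda totals: B 51, C 17, D 62, E 87, F 68, G 15 → E.
The two rules disagree: plurality picks F, Borda picks E.

No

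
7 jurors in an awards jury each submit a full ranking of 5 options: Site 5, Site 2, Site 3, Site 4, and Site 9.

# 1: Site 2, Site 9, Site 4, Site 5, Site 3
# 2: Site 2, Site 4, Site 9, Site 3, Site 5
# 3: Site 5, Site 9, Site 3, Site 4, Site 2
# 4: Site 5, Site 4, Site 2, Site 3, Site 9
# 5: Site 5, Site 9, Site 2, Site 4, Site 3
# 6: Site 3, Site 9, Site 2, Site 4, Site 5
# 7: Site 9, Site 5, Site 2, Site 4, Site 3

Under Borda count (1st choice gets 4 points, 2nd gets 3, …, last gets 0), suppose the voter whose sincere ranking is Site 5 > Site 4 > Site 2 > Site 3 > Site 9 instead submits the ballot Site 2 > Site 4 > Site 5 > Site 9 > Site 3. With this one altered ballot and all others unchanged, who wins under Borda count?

Borda totals with the altered ballot: Site 5 14, Site 2 18, Site 3 7, Site 4 12, Site 9 19.
The winner is unchanged: still Site 9.

Site 9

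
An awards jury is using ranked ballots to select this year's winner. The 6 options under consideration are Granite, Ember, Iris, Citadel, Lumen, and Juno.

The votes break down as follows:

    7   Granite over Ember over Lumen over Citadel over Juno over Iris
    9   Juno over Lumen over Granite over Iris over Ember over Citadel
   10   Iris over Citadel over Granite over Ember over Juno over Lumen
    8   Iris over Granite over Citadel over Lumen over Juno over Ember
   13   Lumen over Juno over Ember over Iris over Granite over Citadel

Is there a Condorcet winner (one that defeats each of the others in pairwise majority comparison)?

Head-to-head results (47 voters total):
Granite vs Ember: Granite wins 34–13.
Granite vs Iris: Iris wins 31–16.
Granite vs Citadel: Granite wins 37–10.
Granite vs Lumen: Granite wins 25–22.
Granite vs Juno: Granite wins 25–22.
Ember vs Iris: Iris wins 27–20.
Ember vs Citadel: Ember wins 29–18.
Ember vs Lumen: Lumen wins 30–17.
Ember vs Juno: Juno wins 30–17.
Iris vs Citadel: Iris wins 40–7.
Iris vs Lumen: Lumen wins 29–18.
Iris vs Juno: Juno wins 29–18.
Citadel vs Lumen: Lumen wins 29–18.
Citadel vs Juno: Citadel wins 25–22.
Lumen vs Juno: Lumen wins 28–19.
No candidate beats all others: Granite beats Lumen beats Iris beats Granite, a majority cycle.

No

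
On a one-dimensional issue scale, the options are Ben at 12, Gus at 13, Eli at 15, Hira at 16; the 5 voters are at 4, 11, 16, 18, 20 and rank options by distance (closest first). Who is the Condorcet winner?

With single-peaked preferences on a line, the Condorcet winner is the candidate closest to the median voter.
The median voter (position 16) is closest to Hira at 16.
Check: Hira vs Eli — voters closer to Hira: 3 of 5.

Hira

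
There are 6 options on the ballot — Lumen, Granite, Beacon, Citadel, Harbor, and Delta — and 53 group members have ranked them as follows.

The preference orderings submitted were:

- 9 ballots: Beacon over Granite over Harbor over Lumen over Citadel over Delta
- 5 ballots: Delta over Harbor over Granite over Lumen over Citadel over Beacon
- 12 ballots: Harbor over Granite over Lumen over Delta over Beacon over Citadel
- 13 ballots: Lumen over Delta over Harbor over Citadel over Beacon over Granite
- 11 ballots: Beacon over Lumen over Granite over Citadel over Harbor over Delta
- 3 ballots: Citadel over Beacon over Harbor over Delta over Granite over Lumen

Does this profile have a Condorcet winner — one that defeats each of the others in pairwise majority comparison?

Yes

Head-to-head results (53 voters total):
Lumen vs Granite: Granite wins 29–24.
Lumen vs Beacon: Lumen wins 30–23.
Lumen vs Citadel: Lumen wins 50–3.
Lumen vs Harbor: Harbor wins 29–24.
Lumen vs Delta: Lumen wins 45–8.
Granite vs Beacon: Beacon wins 36–17.
Granite vs Citadel: Granite wins 37–16.
Granite vs Harbor: Harbor wins 33–20.
Granite vs Delta: Granite wins 32–21.
Beacon vs Citadel: Beacon wins 32–21.
Beacon vs Harbor: Harbor wins 30–23.
Beacon vs Delta: Delta wins 30–23.
Citadel vs Harbor: Harbor wins 39–14.
Citadel vs Delta: Delta wins 30–23.
Harbor vs Delta: Harbor wins 35–18.
Harbor beats each rival — Lumen (29–24), Granite (33–20), Beacon (30–23), Citadel (39–14), Delta (35–18) — so Harbor is the Condorcet winner.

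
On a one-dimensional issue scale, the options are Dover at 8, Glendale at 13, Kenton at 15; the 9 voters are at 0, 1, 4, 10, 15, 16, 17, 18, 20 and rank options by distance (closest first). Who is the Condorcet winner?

With single-peaked preferences on a line, the Condorcet winner is the candidate closest to the median voter.
The median voter (position 15) is closest to Kenton at 15.
Check: Kenton vs Glendale — voters closer to Kenton: 5 of 9.

Kenton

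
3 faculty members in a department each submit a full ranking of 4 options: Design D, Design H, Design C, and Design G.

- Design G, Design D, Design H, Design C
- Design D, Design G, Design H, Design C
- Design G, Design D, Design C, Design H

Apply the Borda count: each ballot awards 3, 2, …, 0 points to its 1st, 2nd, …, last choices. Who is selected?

Design G

Borda scores:
  Design D: 2 + 3 + 2 = 7
  Design H: 1 + 1 + 0 = 2
  Design C: 0 + 0 + 1 = 1
  Design G: 3 + 2 + 3 = 8
Design G has the highest total.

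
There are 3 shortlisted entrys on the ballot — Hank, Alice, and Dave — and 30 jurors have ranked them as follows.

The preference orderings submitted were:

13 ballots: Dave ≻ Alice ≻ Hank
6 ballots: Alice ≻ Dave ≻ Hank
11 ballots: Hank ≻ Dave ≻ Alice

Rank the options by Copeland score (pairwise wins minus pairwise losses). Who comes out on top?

Dave

Pairwise results:
  Hank vs Alice: Alice wins 19–11.
  Hank vs Dave: Dave wins 19–11.
  Alice vs Dave: Dave wins 24–6.
Copeland scores (wins − losses):
  Hank: 0 − 2 = -2
  Alice: 1 − 1 = 0
  Dave: 2 − 0 = 2
Dave has the best Copeland score.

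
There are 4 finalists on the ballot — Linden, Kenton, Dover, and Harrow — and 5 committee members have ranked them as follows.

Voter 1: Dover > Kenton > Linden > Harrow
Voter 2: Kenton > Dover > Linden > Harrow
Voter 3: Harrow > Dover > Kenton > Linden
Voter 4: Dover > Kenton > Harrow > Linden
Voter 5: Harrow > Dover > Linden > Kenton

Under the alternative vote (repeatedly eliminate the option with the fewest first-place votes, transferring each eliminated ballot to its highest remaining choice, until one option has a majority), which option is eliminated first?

Linden

Round 1: Dover 2, Harrow 2, Kenton 1, Linden 0. Linden has the fewest and is eliminated.
Round 2: Dover 2, Harrow 2, Kenton 1. Kenton has the fewest and is eliminated.
Round 3: Dover 3, Harrow 2. Dover has a majority.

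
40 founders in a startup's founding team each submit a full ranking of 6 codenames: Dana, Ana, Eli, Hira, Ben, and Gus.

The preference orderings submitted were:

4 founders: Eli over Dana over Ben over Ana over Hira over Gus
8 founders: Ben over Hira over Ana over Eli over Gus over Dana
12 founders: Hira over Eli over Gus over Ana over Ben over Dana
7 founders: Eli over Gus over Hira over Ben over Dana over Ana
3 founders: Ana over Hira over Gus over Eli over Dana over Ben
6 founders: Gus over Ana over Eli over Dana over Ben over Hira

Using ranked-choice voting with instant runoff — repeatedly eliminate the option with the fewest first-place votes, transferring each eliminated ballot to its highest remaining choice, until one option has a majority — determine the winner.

Hira

Round 1: Hira 12, Eli 11, Ben 8, Gus 6, Ana 3, Dana 0. Dana has the fewest and is eliminated.
Round 2: Hira 12, Eli 11, Ben 8, Gus 6, Ana 3. Ana has the fewest and is eliminated.
Round 3: Hira 15, Eli 11, Ben 8, Gus 6. Gus has the fewest and is eliminated.
Round 4: Eli 17, Hira 15, Ben 8. Ben has the fewest and is eliminated.
Round 5: Hira 23, Eli 17. Hira has a majority.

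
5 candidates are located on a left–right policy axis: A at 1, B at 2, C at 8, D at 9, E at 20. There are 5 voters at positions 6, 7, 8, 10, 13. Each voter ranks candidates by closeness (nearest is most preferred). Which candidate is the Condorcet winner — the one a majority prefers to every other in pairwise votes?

C

With single-peaked preferences on a line, the Condorcet winner is the candidate closest to the median voter.
The median voter (position 8) is closest to C at 8.
Check: C vs E — voters closer to C: 5 of 5.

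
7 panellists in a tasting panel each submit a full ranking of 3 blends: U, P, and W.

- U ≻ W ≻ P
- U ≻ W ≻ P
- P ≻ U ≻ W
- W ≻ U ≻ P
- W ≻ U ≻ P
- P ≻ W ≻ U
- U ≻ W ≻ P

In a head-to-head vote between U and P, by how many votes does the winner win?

3

Ballots ranking U above P: 5.
Ballots ranking P above U: 2.
U wins 5–2, a margin of 3.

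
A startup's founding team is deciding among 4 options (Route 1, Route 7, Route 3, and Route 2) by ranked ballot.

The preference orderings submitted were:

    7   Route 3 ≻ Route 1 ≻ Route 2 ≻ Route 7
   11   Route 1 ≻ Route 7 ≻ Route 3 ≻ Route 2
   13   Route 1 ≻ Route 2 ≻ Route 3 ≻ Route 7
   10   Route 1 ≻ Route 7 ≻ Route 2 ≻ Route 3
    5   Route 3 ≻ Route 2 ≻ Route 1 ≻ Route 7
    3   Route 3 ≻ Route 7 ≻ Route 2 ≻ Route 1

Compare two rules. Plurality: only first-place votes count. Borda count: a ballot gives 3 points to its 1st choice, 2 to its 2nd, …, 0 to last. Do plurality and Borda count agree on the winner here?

Plurality first-place counts: Route 1 34, Route 7 0, Route 3 15, Route 2 0 → Route 1.
Borda totals: Route 1 121, Route 7 48, Route 3 69, Route 2 56 → Route 1.
The two rules agree on Route 1.

Yes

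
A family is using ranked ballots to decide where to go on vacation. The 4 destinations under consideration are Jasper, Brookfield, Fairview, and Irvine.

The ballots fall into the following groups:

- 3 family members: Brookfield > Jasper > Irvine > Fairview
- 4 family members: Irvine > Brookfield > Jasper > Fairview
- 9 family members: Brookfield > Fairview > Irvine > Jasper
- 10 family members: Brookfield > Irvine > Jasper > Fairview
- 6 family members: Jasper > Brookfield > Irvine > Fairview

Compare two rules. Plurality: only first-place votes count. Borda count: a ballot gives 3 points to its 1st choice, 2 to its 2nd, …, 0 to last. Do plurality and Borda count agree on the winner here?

Plurality first-place counts: Jasper 6, Brookfield 22, Fairview 0, Irvine 4 → Brookfield.
Borda totals: Jasper 38, Brookfield 86, Fairview 18, Irvine 50 → Brookfield.
The two rules agree on Brookfield.

Yes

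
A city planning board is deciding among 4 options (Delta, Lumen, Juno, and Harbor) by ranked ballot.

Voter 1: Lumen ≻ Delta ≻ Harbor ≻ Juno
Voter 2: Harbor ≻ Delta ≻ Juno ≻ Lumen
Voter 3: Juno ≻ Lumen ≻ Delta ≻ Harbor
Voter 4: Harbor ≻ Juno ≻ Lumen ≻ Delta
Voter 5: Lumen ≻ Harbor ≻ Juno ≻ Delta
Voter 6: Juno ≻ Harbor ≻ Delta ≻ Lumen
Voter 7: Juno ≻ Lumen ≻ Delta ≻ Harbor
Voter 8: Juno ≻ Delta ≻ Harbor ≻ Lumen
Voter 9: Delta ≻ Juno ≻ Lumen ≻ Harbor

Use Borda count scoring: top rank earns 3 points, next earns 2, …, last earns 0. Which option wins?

Juno

Borda scores:
  Delta: 2 + 2 + 1 + 0 + 0 + 1 + 1 + 2 + 3 = 12
  Lumen: 3 + 0 + 2 + 1 + 3 + 0 + 2 + 0 + 1 = 12
  Juno: 0 + 1 + 3 + 2 + 1 + 3 + 3 + 3 + 2 = 18
  Harbor: 1 + 3 + 0 + 3 + 2 + 2 + 0 + 1 + 0 = 12
Juno has the highest total.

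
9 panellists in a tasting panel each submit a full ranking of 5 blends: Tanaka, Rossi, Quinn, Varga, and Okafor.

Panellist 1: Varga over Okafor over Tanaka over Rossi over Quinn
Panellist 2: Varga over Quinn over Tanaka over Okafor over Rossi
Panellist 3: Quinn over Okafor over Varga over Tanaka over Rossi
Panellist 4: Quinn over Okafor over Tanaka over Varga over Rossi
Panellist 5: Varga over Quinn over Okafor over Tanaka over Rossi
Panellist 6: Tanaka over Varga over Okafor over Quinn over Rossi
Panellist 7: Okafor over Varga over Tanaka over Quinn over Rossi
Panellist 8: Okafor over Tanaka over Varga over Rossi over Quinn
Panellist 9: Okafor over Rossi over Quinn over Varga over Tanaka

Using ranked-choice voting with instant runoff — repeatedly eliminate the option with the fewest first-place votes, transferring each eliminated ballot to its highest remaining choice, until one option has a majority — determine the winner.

Round 1: Varga 3, Okafor 3, Quinn 2, Tanaka 1, Rossi 0. Rossi has the fewest and is eliminated.
Round 2: Varga 3, Okafor 3, Quinn 2, Tanaka 1. Tanaka has the fewest and is eliminated.
Round 3: Varga 4, Okafor 3, Quinn 2. Quinn has the fewest and is eliminated.
Round 4: Okafor 5, Varga 4. Okafor has a majority.

Okafor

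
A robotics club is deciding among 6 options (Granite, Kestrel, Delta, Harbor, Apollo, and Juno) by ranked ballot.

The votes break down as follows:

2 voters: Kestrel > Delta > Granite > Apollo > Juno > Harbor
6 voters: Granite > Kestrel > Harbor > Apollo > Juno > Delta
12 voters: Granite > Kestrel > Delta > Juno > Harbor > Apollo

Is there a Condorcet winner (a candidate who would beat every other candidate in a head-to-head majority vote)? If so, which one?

Head-to-head results (20 voters total):
Granite vs Kestrel: Granite wins 18–2.
Granite vs Delta: Granite wins 18–2.
Granite vs Harbor: Granite wins 20–0.
Granite vs Apollo: Granite wins 20–0.
Granite vs Juno: Granite wins 20–0.
Kestrel vs Delta: Kestrel wins 20–0.
Kestrel vs Harbor: Kestrel wins 20–0.
Kestrel vs Apollo: Kestrel wins 20–0.
Kestrel vs Juno: Kestrel wins 20–0.
Delta vs Harbor: Delta wins 14–6.
Delta vs Apollo: Delta wins 14–6.
Delta vs Juno: Delta wins 14–6.
Harbor vs Apollo: Harbor wins 18–2.
Harbor vs Juno: Juno wins 14–6.
Apollo vs Juno: Juno wins 12–8.
Granite beats each rival — Kestrel (18–2), Delta (18–2), Harbor (20–0), Apollo (20–0), Juno (20–0) — so Granite is the Condorcet winner.

Granite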